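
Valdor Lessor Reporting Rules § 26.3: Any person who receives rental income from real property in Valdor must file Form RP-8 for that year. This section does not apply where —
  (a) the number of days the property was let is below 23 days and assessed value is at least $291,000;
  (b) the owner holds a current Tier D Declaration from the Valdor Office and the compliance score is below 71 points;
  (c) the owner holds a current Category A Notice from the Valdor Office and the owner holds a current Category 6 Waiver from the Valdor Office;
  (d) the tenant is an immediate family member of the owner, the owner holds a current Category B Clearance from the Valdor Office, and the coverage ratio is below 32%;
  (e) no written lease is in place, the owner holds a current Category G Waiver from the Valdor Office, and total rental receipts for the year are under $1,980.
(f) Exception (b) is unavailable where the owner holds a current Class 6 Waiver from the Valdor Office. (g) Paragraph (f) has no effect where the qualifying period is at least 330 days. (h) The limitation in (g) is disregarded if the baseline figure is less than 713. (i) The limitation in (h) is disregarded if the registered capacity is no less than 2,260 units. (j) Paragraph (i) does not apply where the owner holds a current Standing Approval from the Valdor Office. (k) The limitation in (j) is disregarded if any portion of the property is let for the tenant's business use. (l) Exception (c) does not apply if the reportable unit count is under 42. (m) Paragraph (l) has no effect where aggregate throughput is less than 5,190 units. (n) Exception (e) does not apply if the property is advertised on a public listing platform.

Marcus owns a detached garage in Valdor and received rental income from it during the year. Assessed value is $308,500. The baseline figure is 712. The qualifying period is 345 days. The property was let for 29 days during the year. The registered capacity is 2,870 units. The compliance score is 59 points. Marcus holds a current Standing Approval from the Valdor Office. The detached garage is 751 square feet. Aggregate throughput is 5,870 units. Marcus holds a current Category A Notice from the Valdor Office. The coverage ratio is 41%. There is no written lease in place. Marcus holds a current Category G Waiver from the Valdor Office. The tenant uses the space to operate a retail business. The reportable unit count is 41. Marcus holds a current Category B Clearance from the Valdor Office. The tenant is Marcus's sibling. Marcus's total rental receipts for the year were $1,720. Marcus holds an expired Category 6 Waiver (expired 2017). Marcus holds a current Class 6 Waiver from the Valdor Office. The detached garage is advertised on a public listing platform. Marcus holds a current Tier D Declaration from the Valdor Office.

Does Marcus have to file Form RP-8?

Exception (a) requires that the number of days the property was let is below 23 days; but the number of days the property was let is 29 days, not below 23 days, so (a) is unavailable.
Exception (b) is satisfied on its face — a current Tier D Declaration is held; the compliance score is 59 points, below the 71 points limit. As to paragraphs (f)–(k): (f) applies (a current Class 6 Waiver is held), but is overridden by (g): (g) operates against (f): the qualifying period is 345 days, meeting the 330 days threshold. (h) is triggered (the baseline figure is 712, less than the 713 limit), but is displaced by (i): (i) operates against (h): the registered capacity is 2,870 units, meeting the 2,260 units threshold. (j) would limit (i) — a current Standing Approval is held — but (k) sets (j) aside: (k) is triggered — the space is let for business use. (b) remains available.
Exception (c) requires that the owner holds a current Category 6 Waiver from the Valdor Office; but there is no Category 6 Waiver in force, so (c) is unavailable.
Exception (d) does not apply: the coverage ratio is 41%, not below 32%.
Exception (e)'s conditions are all satisfied: there is no written lease; a current Category G Waiver is held; total rental receipts for the year are $1,720, under the $1,980 limit. But: (n) operates against (e): the property is publicly advertised. So (e) is unavailable.

No — exception (b) applies; Marcus is not required to file Form RP-8.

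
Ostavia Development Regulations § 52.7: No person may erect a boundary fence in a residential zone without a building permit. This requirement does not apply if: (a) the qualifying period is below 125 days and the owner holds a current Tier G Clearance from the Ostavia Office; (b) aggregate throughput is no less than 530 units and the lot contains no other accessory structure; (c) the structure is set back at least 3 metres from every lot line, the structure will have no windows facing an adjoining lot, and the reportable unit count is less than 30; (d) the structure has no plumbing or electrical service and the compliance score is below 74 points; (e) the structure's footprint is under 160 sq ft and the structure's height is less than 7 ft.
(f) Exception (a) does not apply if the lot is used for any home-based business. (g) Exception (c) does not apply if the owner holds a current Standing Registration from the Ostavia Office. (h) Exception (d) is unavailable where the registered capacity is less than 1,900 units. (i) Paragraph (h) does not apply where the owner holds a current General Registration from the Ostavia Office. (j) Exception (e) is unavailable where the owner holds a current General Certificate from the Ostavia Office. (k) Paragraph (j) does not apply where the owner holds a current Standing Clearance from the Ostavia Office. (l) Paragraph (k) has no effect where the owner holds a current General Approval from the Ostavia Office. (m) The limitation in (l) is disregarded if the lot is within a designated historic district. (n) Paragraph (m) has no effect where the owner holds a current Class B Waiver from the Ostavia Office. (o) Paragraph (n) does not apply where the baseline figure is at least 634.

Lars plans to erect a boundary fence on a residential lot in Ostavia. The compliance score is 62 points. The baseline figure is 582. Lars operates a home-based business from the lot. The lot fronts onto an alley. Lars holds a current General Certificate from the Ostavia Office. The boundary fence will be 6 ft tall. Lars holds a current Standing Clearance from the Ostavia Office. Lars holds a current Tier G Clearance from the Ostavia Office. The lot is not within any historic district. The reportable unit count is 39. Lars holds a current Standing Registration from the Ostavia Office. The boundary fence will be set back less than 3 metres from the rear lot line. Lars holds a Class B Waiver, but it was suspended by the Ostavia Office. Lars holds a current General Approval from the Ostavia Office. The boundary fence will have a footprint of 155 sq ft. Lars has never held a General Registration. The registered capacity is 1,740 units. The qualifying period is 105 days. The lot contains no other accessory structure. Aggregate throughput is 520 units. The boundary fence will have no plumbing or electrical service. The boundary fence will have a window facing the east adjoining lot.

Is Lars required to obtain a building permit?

Yes — Lars must obtain a building permit.

Exception (a) is satisfied on its face — the qualifying period is 105 days, below the 125 days limit; a current Tier G Clearance is held. But: (f) is engaged — a home-based business operates on the lot. Exception (a) does not apply.
Exception (b) requires that aggregate throughput is no less than 530 units; but aggregate throughput is 520 units, short of 530 units, so (b) is unavailable.
Exception (c) fails — the rear setback is under 3 m.
Exception (d): there is no plumbing or electrical service; the compliance score is 62 points, below the 74 points limit — every condition holds. But applying paragraphs (h)–(i): (h) operates against (d): the registered capacity is 1,740 units, less than the 1,900 units limit. (i), which would lift (h), does not operate here — there is no General Registration in force. So (d) is unavailable.
Exception (e) is satisfied on its face — the structure's footprint is 155 sq ft, under the 160 sq ft limit; the structure's height is 6 ft, less than the 7 ft limit. But: (j) operates against (e): a current General Certificate is held. (k) would limit (j) — a current Standing Clearance is held — but (l) sets (k) aside: (l) operates against (k): a current General Approval is held. (m), which would lift (l), does not operate here — the lot is not in a historic district. So (e) is unavailable.
None of the exceptions is available; § 52.7 applies in full.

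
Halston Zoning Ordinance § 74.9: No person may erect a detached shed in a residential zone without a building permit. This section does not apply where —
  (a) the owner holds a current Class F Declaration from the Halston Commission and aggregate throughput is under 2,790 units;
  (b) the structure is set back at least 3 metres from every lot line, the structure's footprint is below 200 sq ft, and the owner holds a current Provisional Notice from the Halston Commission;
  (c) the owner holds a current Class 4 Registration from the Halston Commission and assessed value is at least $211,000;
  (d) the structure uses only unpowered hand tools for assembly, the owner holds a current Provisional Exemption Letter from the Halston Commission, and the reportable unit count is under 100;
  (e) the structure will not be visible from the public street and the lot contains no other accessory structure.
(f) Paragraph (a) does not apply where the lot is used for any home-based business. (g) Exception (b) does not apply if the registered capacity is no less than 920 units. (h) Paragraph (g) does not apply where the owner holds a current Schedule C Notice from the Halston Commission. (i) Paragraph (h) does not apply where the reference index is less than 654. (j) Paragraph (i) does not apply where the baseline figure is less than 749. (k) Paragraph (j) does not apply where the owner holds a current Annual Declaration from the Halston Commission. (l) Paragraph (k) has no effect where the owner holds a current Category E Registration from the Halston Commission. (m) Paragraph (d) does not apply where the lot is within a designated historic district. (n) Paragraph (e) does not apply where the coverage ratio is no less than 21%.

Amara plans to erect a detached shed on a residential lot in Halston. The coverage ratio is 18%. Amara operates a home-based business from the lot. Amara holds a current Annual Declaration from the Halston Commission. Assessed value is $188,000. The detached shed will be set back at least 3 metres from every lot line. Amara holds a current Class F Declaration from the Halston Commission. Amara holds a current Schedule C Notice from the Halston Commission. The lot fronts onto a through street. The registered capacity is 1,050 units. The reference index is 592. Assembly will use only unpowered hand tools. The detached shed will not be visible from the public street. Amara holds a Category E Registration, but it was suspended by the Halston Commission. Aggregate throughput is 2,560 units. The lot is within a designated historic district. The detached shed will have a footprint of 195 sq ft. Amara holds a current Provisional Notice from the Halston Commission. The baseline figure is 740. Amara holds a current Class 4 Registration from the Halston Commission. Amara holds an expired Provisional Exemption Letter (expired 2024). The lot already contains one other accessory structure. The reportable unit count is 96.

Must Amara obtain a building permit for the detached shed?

Yes — Amara must obtain a building permit.

Exception (a) is satisfied on its face — a current Class F Declaration is held; aggregate throughput is 2,560 units, under the 2,790 units limit. But applying paragraph (f): (f) operates against (a): a home-based business operates on the lot. Exception (a) does not apply.
Exception (b) is satisfied on its face — the setback is at least 3 m on every side; the structure's footprint is 195 sq ft, below the 200 sq ft limit; a current Provisional Notice is held. Turning to paragraphs (g)–(l): (g) operates — the registered capacity is 1,050 units, meeting the 920 units threshold. (h) is triggered (a current Schedule C Notice is held), but is set aside by (i): (i) operates against (h): the reference index is 592, less than the 654 limit. (j) applies (the baseline figure is 740, less than the 749 limit), but is overridden by (k): (k) is triggered — a current Annual Declaration is held. (l) is inapplicable (the Category E Registration is not current), so (k) stands. Exception (b) does not apply.
Exception (c) does not apply: assessed value is $188,000, short of $211,000.
Exception (d) does not apply: no current Provisional Exemption Letter is held.
Exception (e) requires that the lot contains no other accessory structure; but the lot already has another accessory structure, so (e) is unavailable.
No exception applies. The general rule governs.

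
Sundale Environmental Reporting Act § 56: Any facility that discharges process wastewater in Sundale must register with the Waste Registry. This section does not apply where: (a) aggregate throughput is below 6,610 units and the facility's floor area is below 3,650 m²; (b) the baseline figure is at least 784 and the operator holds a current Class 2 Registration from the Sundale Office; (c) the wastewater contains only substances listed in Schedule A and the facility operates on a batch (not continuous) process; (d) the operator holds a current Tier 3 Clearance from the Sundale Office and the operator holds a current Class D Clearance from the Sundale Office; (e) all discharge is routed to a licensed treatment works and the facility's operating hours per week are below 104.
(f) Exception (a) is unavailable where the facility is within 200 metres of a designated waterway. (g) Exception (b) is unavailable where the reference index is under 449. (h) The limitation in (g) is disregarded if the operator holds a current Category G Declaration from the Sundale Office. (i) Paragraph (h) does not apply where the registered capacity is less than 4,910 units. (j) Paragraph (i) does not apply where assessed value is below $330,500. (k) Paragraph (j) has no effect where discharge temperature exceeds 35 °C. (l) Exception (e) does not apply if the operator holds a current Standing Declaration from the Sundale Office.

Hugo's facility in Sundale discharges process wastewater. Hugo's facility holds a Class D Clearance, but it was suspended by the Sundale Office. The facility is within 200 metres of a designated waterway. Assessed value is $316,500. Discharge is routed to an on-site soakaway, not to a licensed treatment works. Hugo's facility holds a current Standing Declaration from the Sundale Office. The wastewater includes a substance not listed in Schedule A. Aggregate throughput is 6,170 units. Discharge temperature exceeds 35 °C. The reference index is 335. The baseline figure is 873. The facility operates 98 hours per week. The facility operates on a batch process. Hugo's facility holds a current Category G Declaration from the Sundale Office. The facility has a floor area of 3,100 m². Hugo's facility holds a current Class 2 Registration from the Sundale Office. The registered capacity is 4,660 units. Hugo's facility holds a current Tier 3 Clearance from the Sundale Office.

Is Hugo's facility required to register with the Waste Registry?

Exception (a) is satisfied on its face — aggregate throughput is 6,170 units, below the 6,610 units limit; the facility's floor area is 3,100 m², below the 3,650 m² limit. Turning to paragraph (f): (f) operates against (a): the facility is within 200 m of a designated waterway. So (a) is unavailable.
Exception (b)'s conditions are all satisfied: the baseline figure is 873, meeting the 784 threshold; a current Class 2 Registration is held. But: (g) operates against (b): the reference index is 335, under the 449 limit. (h) is engaged (a current Category G Declaration is held), but is displaced by (i): (i) operates against (h): the registered capacity is 4,660 units, less than the 4,910 units limit. (j) operates (assessed value is $316,500, below the $330,500 limit), but is set aside by (k): (k) operates against (j): discharge temperature exceeds 35 °C. (b) is therefore removed.
Exception (c) fails — the wastewater includes a non-Schedule-A substance.
Exception (d) requires that the operator holds a current Class D Clearance from the Sundale Office; but no current Class D Clearance is held, so (d) is unavailable.
Exception (e) fails — discharge is not routed to a licensed treatment works.
None of the exceptions is available; § 56 applies in full.

Yes — Hugo's facility must register with the Waste Registry.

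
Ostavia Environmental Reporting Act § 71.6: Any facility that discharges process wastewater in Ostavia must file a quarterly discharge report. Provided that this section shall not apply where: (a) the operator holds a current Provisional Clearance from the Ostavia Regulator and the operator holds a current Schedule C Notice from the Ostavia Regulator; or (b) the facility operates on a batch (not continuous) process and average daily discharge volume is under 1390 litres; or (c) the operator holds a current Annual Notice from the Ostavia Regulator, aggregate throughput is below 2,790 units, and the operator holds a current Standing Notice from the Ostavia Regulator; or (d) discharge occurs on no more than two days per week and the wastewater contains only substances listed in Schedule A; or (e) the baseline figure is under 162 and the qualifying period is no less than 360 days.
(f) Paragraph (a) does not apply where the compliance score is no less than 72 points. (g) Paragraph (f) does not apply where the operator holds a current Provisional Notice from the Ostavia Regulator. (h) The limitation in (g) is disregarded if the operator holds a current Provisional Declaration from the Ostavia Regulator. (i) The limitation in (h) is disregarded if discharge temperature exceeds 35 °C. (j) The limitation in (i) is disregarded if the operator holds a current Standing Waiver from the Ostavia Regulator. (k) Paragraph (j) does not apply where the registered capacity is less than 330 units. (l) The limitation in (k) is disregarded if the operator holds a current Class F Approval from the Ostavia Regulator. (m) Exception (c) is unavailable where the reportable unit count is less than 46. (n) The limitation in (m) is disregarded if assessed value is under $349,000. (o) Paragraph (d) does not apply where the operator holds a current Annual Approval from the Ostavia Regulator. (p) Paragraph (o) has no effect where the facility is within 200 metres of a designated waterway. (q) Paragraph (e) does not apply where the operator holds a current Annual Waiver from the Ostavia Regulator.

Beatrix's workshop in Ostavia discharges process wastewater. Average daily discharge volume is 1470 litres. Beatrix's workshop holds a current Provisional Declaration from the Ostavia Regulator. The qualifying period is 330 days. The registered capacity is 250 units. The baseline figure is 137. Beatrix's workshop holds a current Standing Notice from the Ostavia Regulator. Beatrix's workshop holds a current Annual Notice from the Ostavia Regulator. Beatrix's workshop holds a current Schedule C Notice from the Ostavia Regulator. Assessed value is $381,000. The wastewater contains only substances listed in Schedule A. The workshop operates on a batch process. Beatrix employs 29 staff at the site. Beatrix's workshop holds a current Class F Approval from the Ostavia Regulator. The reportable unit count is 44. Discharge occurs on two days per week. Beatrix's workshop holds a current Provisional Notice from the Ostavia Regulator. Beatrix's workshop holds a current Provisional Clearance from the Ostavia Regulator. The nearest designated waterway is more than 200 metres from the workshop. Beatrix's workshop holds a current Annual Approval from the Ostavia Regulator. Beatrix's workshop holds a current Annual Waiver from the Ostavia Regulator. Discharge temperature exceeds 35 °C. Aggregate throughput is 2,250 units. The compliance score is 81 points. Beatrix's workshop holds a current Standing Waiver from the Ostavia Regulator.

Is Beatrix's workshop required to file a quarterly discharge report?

Yes — Beatrix's workshop must file a quarterly discharge report.

All of (a)'s requirements are met (a current Provisional Clearance is held; a current Schedule C Notice is held). But applying paragraphs (f)–(l): (f) is triggered — the compliance score is 81 points, meeting the 72 points threshold. (g) would limit (f) — a current Provisional Notice is held — but (h) sets (g) aside: (h) operates against (g): a current Provisional Declaration is held. (i) would limit (h) — discharge temperature exceeds 35 °C — but (j) sets (i) aside: (j) operates against (i): a current Standing Waiver is held. (k) is engaged (the registered capacity is 250 units, less than the 330 units limit), but yields to (l): (l) operates against (k): a current Class F Approval is held. (a) is therefore removed.
Exception (b) requires that average daily discharge volume is under 1390 litres; but average daily discharge volume is 1470 litres, not under 1390 litres, so (b) is unavailable.
Exception (c) is satisfied on its face — a current Annual Notice is held; aggregate throughput is 2,250 units, below the 2,790 units limit; a current Standing Notice is held. However, paragraphs (m)–(n) must be considered: (m) is engaged — the reportable unit count is 44, less than the 46 limit. (n) does not operate here (assessed value is $381,000, not under $349,000), so (m) stands. (c) is therefore removed.
Exception (d) is satisfied on its face — discharge occurs on no more than two days per week; the wastewater is Schedule-A-only. But applying paragraphs (o)–(p): (o) operates against (d): a current Annual Approval is held. (p) is not engaged (the workshop is more than 200 m from any designated waterway), so (o) stands. (d) is therefore removed.
Exception (e) requires that the qualifying period is no less than 360 days; but the qualifying period is 330 days, short of 360 days, so (e) is unavailable.
None of the exceptions is available; § 71.6 applies in full.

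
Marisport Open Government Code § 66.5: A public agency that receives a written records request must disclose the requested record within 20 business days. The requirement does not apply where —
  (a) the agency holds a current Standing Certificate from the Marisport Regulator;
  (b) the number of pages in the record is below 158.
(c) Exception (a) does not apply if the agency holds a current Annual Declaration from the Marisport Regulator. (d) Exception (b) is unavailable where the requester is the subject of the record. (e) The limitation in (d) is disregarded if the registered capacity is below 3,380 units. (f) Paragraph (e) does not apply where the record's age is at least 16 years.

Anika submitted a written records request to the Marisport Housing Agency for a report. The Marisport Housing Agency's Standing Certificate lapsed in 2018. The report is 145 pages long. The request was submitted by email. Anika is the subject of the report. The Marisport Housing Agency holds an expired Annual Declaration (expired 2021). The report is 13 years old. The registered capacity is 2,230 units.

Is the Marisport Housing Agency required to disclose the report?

No — exception (b) applies; the Marisport Housing Agency is not required to disclose the report.

Exception (a) does not apply: no current Standing Certificate is held.
Exception (b) is satisfied on its face — the number of pages in the record is 145, below the 158 limit. As to paragraphs (d)–(f): (d) would limit (b) — Anika is the subject of the report — but (e) sets (d) aside: (e) is engaged — the registered capacity is 2,230 units, below the 3,380 units limit. (f) is not triggered (the record's age is 13 years, short of 16 years), so (e) stands. (b) remains available.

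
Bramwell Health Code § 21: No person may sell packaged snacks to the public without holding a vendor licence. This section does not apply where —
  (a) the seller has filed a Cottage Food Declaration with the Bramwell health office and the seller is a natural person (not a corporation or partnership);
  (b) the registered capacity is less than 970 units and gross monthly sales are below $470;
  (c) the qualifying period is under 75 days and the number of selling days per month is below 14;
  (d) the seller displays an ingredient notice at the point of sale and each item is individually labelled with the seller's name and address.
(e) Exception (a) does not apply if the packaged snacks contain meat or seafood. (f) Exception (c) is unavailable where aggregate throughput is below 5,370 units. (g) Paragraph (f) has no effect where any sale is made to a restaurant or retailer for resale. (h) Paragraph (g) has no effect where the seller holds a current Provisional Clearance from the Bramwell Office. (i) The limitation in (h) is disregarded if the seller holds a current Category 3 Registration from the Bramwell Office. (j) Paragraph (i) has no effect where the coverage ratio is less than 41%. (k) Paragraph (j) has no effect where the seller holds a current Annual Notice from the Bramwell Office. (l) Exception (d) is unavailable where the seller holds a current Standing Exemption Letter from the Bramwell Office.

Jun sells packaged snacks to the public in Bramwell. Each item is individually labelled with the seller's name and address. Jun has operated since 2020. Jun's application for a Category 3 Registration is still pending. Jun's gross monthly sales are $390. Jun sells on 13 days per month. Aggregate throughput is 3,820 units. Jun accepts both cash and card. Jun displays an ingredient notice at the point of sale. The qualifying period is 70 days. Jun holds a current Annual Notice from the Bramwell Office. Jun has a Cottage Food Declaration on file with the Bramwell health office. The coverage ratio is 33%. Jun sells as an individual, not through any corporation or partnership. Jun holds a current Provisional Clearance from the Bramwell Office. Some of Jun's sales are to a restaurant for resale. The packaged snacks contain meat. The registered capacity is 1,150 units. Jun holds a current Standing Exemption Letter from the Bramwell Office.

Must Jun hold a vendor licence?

Exception (a): a Cottage Food Declaration is on file; the seller is a natural person — every condition holds. But: (e) operates against (a): the packaged snacks contain meat. So (a) is unavailable.
Exception (b) fails — the registered capacity is 1,150 units, not less than 970 units.
Exception (c): the qualifying period is 70 days, under the 75 days limit; the number of selling days per month is 13, below the 14 limit — every condition holds. Turning to paragraphs (f)–(k): (f) is engaged — aggregate throughput is 3,820 units, below the 5,370 units limit. (g) applies (some sales are to a restaurant for resale), but is itself disapplied by (h): (h) operates — a current Provisional Clearance is held. (i), which would lift (h), does not operate here — the Category 3 Registration is not current. So (c) is unavailable.
Exception (d) is satisfied on its face — an ingredient notice is displayed; items are individually labelled. But: (l) operates — a current Standing Exemption Letter is held. So (d) is unavailable.
No exception is made out. Jun falls within the general rule.

Yes — Jun must hold a vendor licence.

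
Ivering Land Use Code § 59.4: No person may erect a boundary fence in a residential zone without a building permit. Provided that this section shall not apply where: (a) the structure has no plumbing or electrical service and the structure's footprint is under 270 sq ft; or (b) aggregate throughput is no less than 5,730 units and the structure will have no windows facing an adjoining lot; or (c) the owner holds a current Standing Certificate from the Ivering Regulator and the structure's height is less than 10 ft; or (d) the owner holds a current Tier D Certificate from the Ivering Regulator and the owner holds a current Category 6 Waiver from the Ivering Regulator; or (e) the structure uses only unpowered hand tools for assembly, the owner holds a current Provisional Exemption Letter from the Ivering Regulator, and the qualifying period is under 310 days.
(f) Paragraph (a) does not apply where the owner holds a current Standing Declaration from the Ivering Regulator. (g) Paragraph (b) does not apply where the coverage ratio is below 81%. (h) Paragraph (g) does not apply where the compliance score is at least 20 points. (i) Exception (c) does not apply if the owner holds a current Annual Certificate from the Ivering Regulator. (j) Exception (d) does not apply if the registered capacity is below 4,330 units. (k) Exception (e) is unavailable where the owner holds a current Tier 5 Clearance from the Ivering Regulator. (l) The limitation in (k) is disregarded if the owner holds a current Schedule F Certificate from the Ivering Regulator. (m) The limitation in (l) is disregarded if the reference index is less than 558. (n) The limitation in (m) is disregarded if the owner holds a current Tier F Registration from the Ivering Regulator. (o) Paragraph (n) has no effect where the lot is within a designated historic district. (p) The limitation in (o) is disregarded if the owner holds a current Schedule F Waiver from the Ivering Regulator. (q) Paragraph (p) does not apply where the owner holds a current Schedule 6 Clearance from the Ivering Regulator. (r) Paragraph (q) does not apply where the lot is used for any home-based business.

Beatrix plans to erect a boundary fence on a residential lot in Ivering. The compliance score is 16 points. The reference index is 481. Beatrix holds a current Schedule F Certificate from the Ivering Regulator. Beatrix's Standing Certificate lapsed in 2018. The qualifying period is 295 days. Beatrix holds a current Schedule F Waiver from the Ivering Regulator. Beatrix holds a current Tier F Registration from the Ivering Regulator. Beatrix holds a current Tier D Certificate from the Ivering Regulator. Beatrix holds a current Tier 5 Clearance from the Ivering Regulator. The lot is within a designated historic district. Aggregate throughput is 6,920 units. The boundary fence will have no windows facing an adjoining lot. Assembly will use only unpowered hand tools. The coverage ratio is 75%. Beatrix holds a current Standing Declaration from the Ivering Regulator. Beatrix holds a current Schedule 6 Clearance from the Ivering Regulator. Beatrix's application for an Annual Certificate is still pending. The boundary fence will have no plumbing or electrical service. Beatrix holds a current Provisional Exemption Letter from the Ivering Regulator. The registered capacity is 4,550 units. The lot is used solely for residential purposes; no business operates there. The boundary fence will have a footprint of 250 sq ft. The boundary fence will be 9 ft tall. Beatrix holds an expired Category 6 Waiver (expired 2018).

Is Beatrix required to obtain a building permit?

Yes — Beatrix must obtain a building permit.

Exception (a) is satisfied on its face — there is no plumbing or electrical service; the structure's footprint is 250 sq ft, under the 270 sq ft limit. But: (f) is triggered — a current Standing Declaration is held. So (a) is unavailable.
Exception (b): aggregate throughput is 6,920 units, meeting the 5,730 units threshold; no windows face an adjoining lot — every condition holds. Turning to paragraphs (g)–(h): (g) is engaged — the coverage ratio is 75%, below the 81% limit. (h) is not engaged (the compliance score is 16 points, short of 20 points), so (g) stands. So (b) is unavailable.
Exception (c) requires that the owner holds a current Standing Certificate from the Ivering Regulator; but no current Standing Certificate is held, so (c) is unavailable.
Exception (d) fails — there is no Category 6 Waiver in force.
Exception (e): assembly uses only hand tools; a current Provisional Exemption Letter is held; the qualifying period is 295 days, under the 310 days limit — every condition holds. However, paragraphs (k)–(r) must be considered: (k) operates against (e): a current Tier 5 Clearance is held. (l) operates (a current Schedule F Certificate is held), but is set aside by (m): (m) operates against (l): the reference index is 481, less than the 558 limit. (n) would limit (m) — a current Tier F Registration is held — but (o) sets (n) aside: (o) operates against (n): the lot is in a historic district. (p) would limit (o) — a current Schedule F Waiver is held — but (q) sets (p) aside: (q) operates — a current Schedule 6 Clearance is held. (r), which would lift (q), does not operate here — the lot is solely residential. So (e) is unavailable.
No exception displaces § 59.4.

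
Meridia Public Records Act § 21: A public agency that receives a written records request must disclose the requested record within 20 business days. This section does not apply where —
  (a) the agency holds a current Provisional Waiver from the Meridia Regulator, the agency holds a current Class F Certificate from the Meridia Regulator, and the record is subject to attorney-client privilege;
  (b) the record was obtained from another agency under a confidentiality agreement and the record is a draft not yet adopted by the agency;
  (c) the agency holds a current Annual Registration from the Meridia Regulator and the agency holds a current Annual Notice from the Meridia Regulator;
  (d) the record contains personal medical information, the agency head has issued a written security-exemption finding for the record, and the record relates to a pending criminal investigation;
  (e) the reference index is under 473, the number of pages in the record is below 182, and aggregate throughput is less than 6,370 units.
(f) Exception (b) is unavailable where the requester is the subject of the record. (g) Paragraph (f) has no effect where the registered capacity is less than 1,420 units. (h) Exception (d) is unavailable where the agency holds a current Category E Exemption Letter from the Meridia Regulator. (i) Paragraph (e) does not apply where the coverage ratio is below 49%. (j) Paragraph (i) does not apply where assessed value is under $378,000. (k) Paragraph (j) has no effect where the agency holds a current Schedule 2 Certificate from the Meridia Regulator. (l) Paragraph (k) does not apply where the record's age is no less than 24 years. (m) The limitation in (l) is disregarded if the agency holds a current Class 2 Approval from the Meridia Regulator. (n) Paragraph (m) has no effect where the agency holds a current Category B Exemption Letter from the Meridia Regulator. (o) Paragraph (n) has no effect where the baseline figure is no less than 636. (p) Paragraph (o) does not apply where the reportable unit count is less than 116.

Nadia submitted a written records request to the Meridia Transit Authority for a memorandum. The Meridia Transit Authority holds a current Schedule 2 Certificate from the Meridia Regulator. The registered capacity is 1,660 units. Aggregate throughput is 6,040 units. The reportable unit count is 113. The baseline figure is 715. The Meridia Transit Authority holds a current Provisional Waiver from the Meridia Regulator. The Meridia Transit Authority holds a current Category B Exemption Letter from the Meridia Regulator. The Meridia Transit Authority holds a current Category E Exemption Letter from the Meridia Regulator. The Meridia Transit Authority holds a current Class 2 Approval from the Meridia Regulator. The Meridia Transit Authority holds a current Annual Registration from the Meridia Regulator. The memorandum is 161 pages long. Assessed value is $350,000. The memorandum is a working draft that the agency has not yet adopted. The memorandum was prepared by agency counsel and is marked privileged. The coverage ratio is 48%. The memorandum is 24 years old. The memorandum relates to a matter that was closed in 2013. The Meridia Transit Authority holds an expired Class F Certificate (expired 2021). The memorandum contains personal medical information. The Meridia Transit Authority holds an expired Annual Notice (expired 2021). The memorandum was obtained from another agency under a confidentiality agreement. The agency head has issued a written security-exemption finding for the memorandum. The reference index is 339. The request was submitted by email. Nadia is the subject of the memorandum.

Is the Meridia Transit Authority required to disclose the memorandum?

Exception (a) requires that the agency holds a current Class F Certificate from the Meridia Regulator; but the Class F Certificate is not current, so (a) is unavailable.
Exception (b) is satisfied on its face — the memorandum was obtained under a confidentiality agreement; the memorandum is an unadopted draft. Turning to paragraphs (f)–(g): (f) operates against (b): Nadia is the subject of the memorandum. (g) is inapplicable (the registered capacity is 1,660 units, not less than 1,420 units), so (f) stands. (b) is therefore removed.
Exception (c) does not apply: the Annual Notice is not current.
Exception (d) requires that the record relates to a pending criminal investigation; but the memorandum relates to a closed matter, so (d) is unavailable.
Exception (e)'s conditions are all satisfied: the reference index is 339, under the 473 limit; the number of pages in the record is 161, below the 182 limit; aggregate throughput is 6,040 units, less than the 6,370 units limit. Under paragraphs (i)–(p): (i) operates (the coverage ratio is 48%, below the 49% limit), but is itself disapplied by (j): (j) operates against (i): assessed value is $350,000, under the $378,000 limit. (k) would limit (j) — a current Schedule 2 Certificate is held — but (l) sets (k) aside: (l) operates against (k): the record's age is 24 years, meeting the 24 years threshold. (m) would limit (l) — a current Class 2 Approval is held — but (n) sets (m) aside: (n) operates against (m): a current Category B Exemption Letter is held. (o) is engaged (the baseline figure is 715, meeting the 636 threshold), but yields to (p): (p) operates against (o): the reportable unit count is 113, less than the 116 limit. (e) remains available.

No — exception (e) applies; the Meridia Transit Authority is not required to disclose the memorandum.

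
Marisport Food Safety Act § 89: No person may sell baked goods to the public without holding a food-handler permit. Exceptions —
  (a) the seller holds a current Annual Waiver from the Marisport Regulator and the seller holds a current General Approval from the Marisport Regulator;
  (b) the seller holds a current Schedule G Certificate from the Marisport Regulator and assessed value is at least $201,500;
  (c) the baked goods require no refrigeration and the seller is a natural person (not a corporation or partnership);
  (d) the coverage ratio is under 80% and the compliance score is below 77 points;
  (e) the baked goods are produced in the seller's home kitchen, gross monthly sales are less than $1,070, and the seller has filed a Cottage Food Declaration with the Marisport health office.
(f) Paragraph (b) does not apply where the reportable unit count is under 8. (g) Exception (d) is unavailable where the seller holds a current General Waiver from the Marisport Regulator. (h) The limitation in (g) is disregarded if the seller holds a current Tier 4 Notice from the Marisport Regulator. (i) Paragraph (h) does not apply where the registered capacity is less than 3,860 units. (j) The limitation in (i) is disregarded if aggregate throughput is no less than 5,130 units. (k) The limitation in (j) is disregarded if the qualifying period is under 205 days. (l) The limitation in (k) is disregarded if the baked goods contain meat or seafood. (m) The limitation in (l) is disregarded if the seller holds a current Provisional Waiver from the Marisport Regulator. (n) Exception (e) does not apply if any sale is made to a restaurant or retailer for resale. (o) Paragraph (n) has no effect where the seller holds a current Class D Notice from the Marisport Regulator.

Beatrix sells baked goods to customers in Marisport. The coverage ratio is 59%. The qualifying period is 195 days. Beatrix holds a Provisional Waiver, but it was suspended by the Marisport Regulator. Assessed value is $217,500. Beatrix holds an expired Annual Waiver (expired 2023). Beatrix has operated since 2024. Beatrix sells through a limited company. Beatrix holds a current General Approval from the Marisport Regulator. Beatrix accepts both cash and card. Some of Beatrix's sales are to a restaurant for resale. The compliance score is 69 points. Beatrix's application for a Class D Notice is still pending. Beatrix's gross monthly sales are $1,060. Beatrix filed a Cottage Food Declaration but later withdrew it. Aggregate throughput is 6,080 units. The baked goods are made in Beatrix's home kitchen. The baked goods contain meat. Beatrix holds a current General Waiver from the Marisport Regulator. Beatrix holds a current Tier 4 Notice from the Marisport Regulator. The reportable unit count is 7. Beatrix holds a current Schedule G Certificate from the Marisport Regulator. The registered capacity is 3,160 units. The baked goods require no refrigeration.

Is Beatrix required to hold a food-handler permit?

No — exception (d) applies; Beatrix is not required to hold a food-handler permit.

Exception (a) fails — no current Annual Waiver is held.
All of (b)'s requirements are met (a current Schedule G Certificate is held; assessed value is $217,500, meeting the $201,500 threshold). But applying paragraph (f): (f) is engaged — the reportable unit count is 7, under the 8 limit. (b) is therefore removed.
Exception (c) fails — the seller operates through a limited company.
Exception (d) is satisfied on its face — the coverage ratio is 59%, under the 80% limit; the compliance score is 69 points, below the 77 points limit. Under paragraphs (g)–(m): (g) operates (a current General Waiver is held), but is overridden by (h): (h) operates against (g): a current Tier 4 Notice is held. (i) operates (the registered capacity is 3,160 units, less than the 3,860 units limit), but yields to (j): (j) is engaged — aggregate throughput is 6,080 units, meeting the 5,130 units threshold. (k) would limit (j) — the qualifying period is 195 days, under the 205 days limit — but (l) sets (k) aside: (l) operates against (k): the baked goods contain meat. (m), which would lift (l), is not engaged — there is no Provisional Waiver in force. So (d) applies.
Exception (e) requires that the seller has filed a Cottage Food Declaration with the Marisport health office; but the Cottage Food Declaration was withdrawn, so (e) is unavailable.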